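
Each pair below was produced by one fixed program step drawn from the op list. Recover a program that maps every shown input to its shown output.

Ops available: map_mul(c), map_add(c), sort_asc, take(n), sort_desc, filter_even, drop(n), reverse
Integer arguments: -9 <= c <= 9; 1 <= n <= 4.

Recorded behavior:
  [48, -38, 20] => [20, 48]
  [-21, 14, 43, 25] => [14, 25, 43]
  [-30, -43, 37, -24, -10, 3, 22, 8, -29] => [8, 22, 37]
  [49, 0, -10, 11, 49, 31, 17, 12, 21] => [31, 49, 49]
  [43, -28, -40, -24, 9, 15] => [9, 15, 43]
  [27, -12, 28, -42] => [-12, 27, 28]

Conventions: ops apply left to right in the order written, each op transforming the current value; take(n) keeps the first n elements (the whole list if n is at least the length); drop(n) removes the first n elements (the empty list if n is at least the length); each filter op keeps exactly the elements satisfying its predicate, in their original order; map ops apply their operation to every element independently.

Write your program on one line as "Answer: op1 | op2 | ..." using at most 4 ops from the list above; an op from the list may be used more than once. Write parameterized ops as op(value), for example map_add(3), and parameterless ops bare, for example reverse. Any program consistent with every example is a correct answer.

sort_desc | take(4) | sort_asc | drop(1)

Check, running the answer program on each example:
  [48, -38, 20] -> [48, 20, -38] -> [48, 20, -38] -> [-38, 20, 48] -> [20, 48]
  [-21, 14, 43, 25] -> [43, 25, 14, -21] -> [43, 25, 14, -21] -> [-21, 14, 25, 43] -> [14, 25, 43]
  [-30, -43, 37, -24, -10, 3, 22, 8, -29] -> [37, 22, 8, 3, -10, -24, -29, -30, -43] -> [37, 22, 8, 3] -> [3, 8, 22, 37] -> [8, 22, 37]
  [49, 0, -10, 11, 49, 31, 17, 12, 21] -> [49, 49, 31, 21, 17, 12, 11, 0, -10] -> [49, 49, 31, 21] -> [21, 31, 49, 49] -> [31, 49, 49]
  [43, -28, -40, -24, 9, 15] -> [43, 15, 9, -24, -28, -40] -> [43, 15, 9, -24] -> [-24, 9, 15, 43] -> [9, 15, 43]
  [27, -12, 28, -42] -> [28, 27, -12, -42] -> [28, 27, -12, -42] -> [-42, -12, 27, 28] -> [-12, 27, 28]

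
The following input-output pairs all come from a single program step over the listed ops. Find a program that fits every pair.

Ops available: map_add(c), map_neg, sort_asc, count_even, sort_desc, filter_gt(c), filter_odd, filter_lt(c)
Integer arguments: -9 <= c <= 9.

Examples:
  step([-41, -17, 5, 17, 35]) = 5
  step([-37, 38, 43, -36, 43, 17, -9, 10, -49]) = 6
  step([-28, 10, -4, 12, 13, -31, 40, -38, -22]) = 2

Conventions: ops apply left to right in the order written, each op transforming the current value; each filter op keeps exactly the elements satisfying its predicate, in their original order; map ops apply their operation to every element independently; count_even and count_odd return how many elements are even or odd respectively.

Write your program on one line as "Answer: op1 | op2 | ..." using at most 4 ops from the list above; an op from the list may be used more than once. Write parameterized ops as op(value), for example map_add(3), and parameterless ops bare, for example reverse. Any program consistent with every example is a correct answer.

sort_asc | map_add(7) | sort_desc | count_even

Check, running the answer program on each example:
  [-41, -17, 5, 17, 35] -> [-41, -17, 5, 17, 35] -> [-34, -10, 12, 24, 42] -> [42, 24, 12, -10, -34] -> 5
  [-37, 38, 43, -36, 43, 17, -9, 10, -49] -> [-49, -37, -36, -9, 10, 17, 38, 43, 43] -> [-42, -30, -29, -2, 17, 24, 45, 50, 50] -> [50, 50, 45, 24, 17, -2, -29, -30, -42] -> 6
  [-28, 10, -4, 12, 13, -31, 40, -38, -22] -> [-38, -31, -28, -22, -4, 10, 12, 13, 40] -> [-31, -24, -21, -15, 3, 17, 19, 20, 47] -> [47, 20, 19, 17, 3, -15, -21, -24, -31] -> 2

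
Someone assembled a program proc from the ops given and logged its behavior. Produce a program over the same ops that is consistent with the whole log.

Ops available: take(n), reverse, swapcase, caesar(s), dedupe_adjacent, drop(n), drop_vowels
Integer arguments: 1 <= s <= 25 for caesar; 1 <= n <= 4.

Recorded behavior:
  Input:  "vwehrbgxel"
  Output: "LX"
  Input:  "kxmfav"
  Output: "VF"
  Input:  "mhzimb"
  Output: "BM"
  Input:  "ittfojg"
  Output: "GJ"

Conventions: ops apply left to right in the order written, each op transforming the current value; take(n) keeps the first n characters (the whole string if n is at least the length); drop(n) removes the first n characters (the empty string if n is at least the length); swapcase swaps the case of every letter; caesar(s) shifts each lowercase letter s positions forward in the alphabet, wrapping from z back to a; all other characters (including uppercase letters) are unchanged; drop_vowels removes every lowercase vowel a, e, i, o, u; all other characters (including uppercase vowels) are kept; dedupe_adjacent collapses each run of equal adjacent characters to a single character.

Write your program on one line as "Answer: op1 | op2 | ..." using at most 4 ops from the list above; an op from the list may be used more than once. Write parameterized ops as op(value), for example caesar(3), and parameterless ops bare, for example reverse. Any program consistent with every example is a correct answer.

drop_vowels | reverse | take(2) | swapcase

Check, running the answer program on each example:
  "vwehrbgxel" -> "vwhrbgxl" -> "lxgbrhwv" -> "lx" -> "LX"
  "kxmfav" -> "kxmfv" -> "vfmxk" -> "vf" -> "VF"
  "mhzimb" -> "mhzmb" -> "bmzhm" -> "bm" -> "BM"
  "ittfojg" -> "ttfjg" -> "gjftt" -> "gj" -> "GJ"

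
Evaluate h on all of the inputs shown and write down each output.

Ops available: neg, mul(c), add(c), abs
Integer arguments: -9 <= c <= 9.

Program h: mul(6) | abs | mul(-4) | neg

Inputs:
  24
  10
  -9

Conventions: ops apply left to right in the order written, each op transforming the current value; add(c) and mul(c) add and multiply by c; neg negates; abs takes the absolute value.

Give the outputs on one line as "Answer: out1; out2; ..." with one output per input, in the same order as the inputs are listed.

576; 240; 216

Execution, op by op:
  24 -> 144 -> 144 -> -576 -> 576
  10 -> 60 -> 60 -> -240 -> 240
  -9 -> -54 -> 54 -> -216 -> 216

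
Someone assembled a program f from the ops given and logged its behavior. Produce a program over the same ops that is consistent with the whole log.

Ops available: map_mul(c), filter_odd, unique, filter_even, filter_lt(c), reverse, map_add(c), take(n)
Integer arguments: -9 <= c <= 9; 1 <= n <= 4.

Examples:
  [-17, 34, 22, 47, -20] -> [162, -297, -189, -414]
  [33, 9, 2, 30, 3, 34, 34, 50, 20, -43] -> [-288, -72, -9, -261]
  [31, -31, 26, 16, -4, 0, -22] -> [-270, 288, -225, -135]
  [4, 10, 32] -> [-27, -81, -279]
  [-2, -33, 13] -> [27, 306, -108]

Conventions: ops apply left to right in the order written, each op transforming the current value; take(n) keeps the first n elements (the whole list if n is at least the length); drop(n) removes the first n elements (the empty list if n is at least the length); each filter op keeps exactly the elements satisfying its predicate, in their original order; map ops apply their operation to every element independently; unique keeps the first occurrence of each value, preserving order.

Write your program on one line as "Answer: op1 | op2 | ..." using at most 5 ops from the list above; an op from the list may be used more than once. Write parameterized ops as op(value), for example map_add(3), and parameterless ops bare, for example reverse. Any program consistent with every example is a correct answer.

unique | map_mul(-9) | take(4) | map_add(9)

Check, running the answer program on each example:
  [-17, 34, 22, 47, -20] -> [-17, 34, 22, 47, -20] -> [153, -306, -198, -423, 180] -> [153, -306, -198, -423] -> [162, -297, -189, -414]
  [33, 9, 2, 30, 3, 34, 34, 50, 20, -43] -> [33, 9, 2, 30, 3, 34, 50, 20, -43] -> [-297, -81, -18, -270, -27, -306, -450, -180, 387] -> [-297, -81, -18, -270] -> [-288, -72, -9, -261]
  [31, -31, 26, 16, -4, 0, -22] -> [31, -31, 26, 16, -4, 0, -22] -> [-279, 279, -234, -144, 36, 0, 198] -> [-279, 279, -234, -144] -> [-270, 288, -225, -135]
  [4, 10, 32] -> [4, 10, 32] -> [-36, -90, -288] -> [-36, -90, -288] -> [-27, -81, -279]
  [-2, -33, 13] -> [-2, -33, 13] -> [18, 297, -117] -> [18, 297, -117] -> [27, 306, -108]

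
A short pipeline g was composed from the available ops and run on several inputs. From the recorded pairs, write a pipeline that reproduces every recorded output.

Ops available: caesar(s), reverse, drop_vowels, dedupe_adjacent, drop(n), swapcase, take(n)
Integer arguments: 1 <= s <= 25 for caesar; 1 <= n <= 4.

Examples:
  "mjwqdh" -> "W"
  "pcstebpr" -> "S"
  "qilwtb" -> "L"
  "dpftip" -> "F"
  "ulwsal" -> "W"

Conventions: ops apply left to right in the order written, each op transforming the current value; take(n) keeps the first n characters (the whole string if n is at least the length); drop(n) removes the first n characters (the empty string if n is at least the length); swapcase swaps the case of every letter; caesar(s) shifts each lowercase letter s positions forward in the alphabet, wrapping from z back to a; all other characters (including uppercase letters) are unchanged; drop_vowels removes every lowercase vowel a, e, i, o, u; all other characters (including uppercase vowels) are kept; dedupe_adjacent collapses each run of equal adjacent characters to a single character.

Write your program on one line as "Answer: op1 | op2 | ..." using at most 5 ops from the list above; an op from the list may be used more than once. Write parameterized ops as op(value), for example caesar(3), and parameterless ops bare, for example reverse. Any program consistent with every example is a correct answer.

swapcase | take(3) | reverse | take(1)

Check, running the answer program on each example:
  "mjwqdh" -> "MJWQDH" -> "MJW" -> "WJM" -> "W"
  "pcstebpr" -> "PCSTEBPR" -> "PCS" -> "SCP" -> "S"
  "qilwtb" -> "QILWTB" -> "QIL" -> "LIQ" -> "L"
  "dpftip" -> "DPFTIP" -> "DPF" -> "FPD" -> "F"
  "ulwsal" -> "ULWSAL" -> "ULW" -> "WLU" -> "W"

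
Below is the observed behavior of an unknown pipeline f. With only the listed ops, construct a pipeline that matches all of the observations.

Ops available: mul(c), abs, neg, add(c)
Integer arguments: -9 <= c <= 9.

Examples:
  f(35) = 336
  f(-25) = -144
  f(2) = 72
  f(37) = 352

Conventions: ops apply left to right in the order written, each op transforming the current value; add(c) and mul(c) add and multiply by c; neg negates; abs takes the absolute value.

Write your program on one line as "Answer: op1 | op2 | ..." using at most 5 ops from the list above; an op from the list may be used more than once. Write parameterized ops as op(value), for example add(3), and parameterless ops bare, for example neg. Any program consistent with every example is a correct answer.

neg | add(-7) | neg | mul(8)

Check, running the answer program on each example:
  35 -> -35 -> -42 -> 42 -> 336
  -25 -> 25 -> 18 -> -18 -> -144
  2 -> -2 -> -9 -> 9 -> 72
  37 -> -37 -> -44 -> 44 -> 352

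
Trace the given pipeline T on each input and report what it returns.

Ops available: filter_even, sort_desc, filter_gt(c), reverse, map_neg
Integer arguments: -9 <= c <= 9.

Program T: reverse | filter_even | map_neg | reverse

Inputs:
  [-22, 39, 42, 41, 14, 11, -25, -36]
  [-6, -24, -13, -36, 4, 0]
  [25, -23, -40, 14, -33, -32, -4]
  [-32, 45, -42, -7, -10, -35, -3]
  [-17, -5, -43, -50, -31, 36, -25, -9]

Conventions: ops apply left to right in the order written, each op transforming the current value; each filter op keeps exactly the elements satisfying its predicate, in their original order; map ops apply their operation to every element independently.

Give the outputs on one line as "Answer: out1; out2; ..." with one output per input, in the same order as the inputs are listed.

Execution, op by op:
  [-22, 39, 42, 41, 14, 11, -25, -36] -> [-36, -25, 11, 14, 41, 42, 39, -22] -> [-36, 14, 42, -22] -> [36, -14, -42, 22] -> [22, -42, -14, 36]
  [-6, -24, -13, -36, 4, 0] -> [0, 4, -36, -13, -24, -6] -> [0, 4, -36, -24, -6] -> [0, -4, 36, 24, 6] -> [6, 24, 36, -4, 0]
  [25, -23, -40, 14, -33, -32, -4] -> [-4, -32, -33, 14, -40, -23, 25] -> [-4, -32, 14, -40] -> [4, 32, -14, 40] -> [40, -14, 32, 4]
  [-32, 45, -42, -7, -10, -35, -3] -> [-3, -35, -10, -7, -42, 45, -32] -> [-10, -42, -32] -> [10, 42, 32] -> [32, 42, 10]
  [-17, -5, -43, -50, -31, 36, -25, -9] -> [-9, -25, 36, -31, -50, -43, -5, -17] -> [36, -50] -> [-36, 50] -> [50, -36]

[22, -42, -14, 36]; [6, 24, 36, -4, 0]; [40, -14, 32, 4]; [32, 42, 10]; [50, -36]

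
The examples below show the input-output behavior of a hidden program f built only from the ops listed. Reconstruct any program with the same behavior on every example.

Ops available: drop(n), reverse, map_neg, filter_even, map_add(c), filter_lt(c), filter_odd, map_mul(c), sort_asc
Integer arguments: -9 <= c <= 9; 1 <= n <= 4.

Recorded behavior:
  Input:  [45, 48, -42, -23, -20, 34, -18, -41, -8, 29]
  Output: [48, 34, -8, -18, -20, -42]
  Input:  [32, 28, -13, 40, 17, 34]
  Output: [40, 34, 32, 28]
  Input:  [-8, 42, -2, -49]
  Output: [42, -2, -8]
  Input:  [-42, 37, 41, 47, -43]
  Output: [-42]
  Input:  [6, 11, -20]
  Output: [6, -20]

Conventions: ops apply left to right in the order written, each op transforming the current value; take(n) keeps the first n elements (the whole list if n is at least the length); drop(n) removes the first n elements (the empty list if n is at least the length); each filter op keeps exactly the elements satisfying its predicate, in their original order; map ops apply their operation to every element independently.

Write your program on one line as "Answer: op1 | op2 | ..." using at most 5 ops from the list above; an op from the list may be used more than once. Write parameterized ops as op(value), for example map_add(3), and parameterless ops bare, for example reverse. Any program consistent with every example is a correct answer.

map_neg | sort_asc | map_neg | filter_even

Check, running the answer program on each example:
  [45, 48, -42, -23, -20, 34, -18, -41, -8, 29] -> [-45, -48, 42, 23, 20, -34, 18, 41, 8, -29] -> [-48, -45, -34, -29, 8, 18, 20, 23, 41, 42] -> [48, 45, 34, 29, -8, -18, -20, -23, -41, -42] -> [48, 34, -8, -18, -20, -42]
  [32, 28, -13, 40, 17, 34] -> [-32, -28, 13, -40, -17, -34] -> [-40, -34, -32, -28, -17, 13] -> [40, 34, 32, 28, 17, -13] -> [40, 34, 32, 28]
  [-8, 42, -2, -49] -> [8, -42, 2, 49] -> [-42, 2, 8, 49] -> [42, -2, -8, -49] -> [42, -2, -8]
  [-42, 37, 41, 47, -43] -> [42, -37, -41, -47, 43] -> [-47, -41, -37, 42, 43] -> [47, 41, 37, -42, -43] -> [-42]
  [6, 11, -20] -> [-6, -11, 20] -> [-11, -6, 20] -> [11, 6, -20] -> [6, -20]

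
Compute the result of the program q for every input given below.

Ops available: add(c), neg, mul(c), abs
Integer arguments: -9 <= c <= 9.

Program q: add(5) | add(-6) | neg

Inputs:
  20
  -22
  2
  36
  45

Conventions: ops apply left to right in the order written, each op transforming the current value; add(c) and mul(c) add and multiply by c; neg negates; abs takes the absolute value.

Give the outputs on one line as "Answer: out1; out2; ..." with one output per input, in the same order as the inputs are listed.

Execution, op by op:
  20 -> 25 -> 19 -> -19
  -22 -> -17 -> -23 -> 23
  2 -> 7 -> 1 -> -1
  36 -> 41 -> 35 -> -35
  45 -> 50 -> 44 -> -44

-19; 23; -1; -35; -44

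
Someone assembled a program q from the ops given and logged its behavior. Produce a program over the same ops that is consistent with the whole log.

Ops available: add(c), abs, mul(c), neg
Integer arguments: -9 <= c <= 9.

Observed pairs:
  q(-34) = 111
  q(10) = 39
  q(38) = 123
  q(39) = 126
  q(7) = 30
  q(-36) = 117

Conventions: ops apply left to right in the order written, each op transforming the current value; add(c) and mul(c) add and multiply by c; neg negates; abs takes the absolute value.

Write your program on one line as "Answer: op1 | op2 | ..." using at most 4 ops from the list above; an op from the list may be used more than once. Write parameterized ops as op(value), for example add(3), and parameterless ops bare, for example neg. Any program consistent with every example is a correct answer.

mul(-3) | abs | add(9)

Check, running the answer program on each example:
  -34 -> 102 -> 102 -> 111
  10 -> -30 -> 30 -> 39
  38 -> -114 -> 114 -> 123
  39 -> -117 -> 117 -> 126
  7 -> -21 -> 21 -> 30
  -36 -> 108 -> 108 -> 117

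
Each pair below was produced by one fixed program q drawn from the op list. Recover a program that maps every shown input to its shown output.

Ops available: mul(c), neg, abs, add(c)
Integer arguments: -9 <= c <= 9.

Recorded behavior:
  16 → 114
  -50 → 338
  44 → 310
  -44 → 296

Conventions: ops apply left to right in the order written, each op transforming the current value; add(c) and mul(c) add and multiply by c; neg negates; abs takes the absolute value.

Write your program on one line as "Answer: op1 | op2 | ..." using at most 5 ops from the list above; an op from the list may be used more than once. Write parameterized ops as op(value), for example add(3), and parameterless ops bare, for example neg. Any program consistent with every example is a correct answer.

mul(7) | add(7) | neg | abs | add(-5)

Check, running the answer program on each example:
  16 -> 112 -> 119 -> -119 -> 119 -> 114
  -50 -> -350 -> -343 -> 343 -> 343 -> 338
  44 -> 308 -> 315 -> -315 -> 315 -> 310
  -44 -> -308 -> -301 -> 301 -> 301 -> 296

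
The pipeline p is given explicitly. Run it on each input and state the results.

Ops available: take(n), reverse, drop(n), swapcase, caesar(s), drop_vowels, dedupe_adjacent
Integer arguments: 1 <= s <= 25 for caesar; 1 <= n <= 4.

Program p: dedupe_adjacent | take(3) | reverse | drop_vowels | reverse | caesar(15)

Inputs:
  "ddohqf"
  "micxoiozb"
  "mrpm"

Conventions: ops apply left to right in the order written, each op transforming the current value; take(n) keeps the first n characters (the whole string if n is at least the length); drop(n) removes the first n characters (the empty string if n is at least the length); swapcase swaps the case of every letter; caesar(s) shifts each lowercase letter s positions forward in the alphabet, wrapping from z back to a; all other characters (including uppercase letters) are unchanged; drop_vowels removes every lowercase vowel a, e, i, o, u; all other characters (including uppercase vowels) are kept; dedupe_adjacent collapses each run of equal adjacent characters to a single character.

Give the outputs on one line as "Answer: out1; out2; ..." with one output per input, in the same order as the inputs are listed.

"sw"; "br"; "bge"

Execution, op by op:
  "ddohqf" -> "dohqf" -> "doh" -> "hod" -> "hd" -> "dh" -> "sw"
  "micxoiozb" -> "micxoiozb" -> "mic" -> "cim" -> "cm" -> "mc" -> "br"
  "mrpm" -> "mrpm" -> "mrp" -> "prm" -> "prm" -> "mrp" -> "bge"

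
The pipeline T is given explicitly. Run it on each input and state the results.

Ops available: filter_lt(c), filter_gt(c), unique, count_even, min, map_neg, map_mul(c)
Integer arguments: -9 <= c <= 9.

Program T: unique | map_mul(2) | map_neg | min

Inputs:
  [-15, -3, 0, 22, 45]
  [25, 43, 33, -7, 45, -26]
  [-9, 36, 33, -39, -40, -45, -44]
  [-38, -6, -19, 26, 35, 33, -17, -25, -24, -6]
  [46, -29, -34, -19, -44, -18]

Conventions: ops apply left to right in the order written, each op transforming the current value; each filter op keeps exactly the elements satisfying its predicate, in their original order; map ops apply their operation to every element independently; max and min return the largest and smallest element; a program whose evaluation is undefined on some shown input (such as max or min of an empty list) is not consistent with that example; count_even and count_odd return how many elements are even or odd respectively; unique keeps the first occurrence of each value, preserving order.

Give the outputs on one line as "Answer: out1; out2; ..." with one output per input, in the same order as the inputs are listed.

-90; -90; -72; -70; -92

Execution, op by op:
  [-15, -3, 0, 22, 45] -> [-15, -3, 0, 22, 45] -> [-30, -6, 0, 44, 90] -> [30, 6, 0, -44, -90] -> -90
  [25, 43, 33, -7, 45, -26] -> [25, 43, 33, -7, 45, -26] -> [50, 86, 66, -14, 90, -52] -> [-50, -86, -66, 14, -90, 52] -> -90
  [-9, 36, 33, -39, -40, -45, -44] -> [-9, 36, 33, -39, -40, -45, -44] -> [-18, 72, 66, -78, -80, -90, -88] -> [18, -72, -66, 78, 80, 90, 88] -> -72
  [-38, -6, -19, 26, 35, 33, -17, -25, -24, -6] -> [-38, -6, -19, 26, 35, 33, -17, -25, -24] -> [-76, -12, -38, 52, 70, 66, -34, -50, -48] -> [76, 12, 38, -52, -70, -66, 34, 50, 48] -> -70
  [46, -29, -34, -19, -44, -18] -> [46, -29, -34, -19, -44, -18] -> [92, -58, -68, -38, -88, -36] -> [-92, 58, 68, 38, 88, 36] -> -92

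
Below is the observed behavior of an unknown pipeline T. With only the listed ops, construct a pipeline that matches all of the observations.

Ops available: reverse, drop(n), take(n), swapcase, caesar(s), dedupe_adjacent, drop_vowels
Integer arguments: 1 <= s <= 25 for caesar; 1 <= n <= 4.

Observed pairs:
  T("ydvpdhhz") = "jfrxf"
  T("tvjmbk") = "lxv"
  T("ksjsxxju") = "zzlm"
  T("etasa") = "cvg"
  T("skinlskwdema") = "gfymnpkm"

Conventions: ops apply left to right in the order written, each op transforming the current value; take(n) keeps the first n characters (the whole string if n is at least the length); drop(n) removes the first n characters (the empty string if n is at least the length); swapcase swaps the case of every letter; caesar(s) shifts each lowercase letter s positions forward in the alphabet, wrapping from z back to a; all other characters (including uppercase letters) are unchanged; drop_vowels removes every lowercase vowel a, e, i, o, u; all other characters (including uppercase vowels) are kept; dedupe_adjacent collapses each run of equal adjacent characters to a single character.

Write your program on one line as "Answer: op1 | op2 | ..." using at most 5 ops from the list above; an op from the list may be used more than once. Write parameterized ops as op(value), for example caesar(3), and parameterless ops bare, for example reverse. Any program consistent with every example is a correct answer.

reverse | drop(2) | caesar(2) | drop_vowels

Check, running the answer program on each example:
  "ydvpdhhz" -> "zhhdpvdy" -> "hdpvdy" -> "jfrxfa" -> "jfrxf"
  "tvjmbk" -> "kbmjvt" -> "mjvt" -> "olxv" -> "lxv"
  "ksjsxxju" -> "ujxxsjsk" -> "xxsjsk" -> "zzulum" -> "zzlm"
  "etasa" -> "asate" -> "ate" -> "cvg" -> "cvg"
  "skinlskwdema" -> "amedwkslniks" -> "edwkslniks" -> "gfymunpkmu" -> "gfymnpkm"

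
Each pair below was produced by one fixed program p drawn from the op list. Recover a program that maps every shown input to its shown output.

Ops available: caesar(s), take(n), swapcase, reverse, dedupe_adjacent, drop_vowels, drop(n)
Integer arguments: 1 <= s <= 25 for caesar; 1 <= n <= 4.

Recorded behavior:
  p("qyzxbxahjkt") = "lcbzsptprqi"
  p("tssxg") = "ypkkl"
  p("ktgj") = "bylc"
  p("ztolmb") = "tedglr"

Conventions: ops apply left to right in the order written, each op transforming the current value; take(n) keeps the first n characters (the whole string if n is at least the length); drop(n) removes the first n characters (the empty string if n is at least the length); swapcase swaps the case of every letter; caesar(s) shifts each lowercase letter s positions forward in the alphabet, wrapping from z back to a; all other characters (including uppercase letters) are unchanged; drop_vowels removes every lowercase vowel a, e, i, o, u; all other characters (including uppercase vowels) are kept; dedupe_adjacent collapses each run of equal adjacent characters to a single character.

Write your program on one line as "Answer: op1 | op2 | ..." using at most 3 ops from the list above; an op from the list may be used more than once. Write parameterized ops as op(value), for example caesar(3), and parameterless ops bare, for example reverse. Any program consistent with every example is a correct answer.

reverse | caesar(18)

Check, running the answer program on each example:
  "qyzxbxahjkt" -> "tkjhaxbxzyq" -> "lcbzsptprqi"
  "tssxg" -> "gxsst" -> "ypkkl"
  "ktgj" -> "jgtk" -> "bylc"
  "ztolmb" -> "bmlotz" -> "tedglr"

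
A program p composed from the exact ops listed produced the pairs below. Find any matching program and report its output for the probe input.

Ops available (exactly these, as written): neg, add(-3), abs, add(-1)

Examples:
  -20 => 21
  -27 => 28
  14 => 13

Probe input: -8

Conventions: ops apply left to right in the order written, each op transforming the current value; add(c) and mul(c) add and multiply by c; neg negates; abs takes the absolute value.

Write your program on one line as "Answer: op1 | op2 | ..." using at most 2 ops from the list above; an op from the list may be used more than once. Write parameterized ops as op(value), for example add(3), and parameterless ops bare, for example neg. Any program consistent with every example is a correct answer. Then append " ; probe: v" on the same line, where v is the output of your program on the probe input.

add(-1) | abs ; probe: 9

Check, running the answer program on each example:
  -20 -> -21 -> 21
  -27 -> -28 -> 28
  14 -> 13 -> 13
  probe: -8 -> -9 -> 9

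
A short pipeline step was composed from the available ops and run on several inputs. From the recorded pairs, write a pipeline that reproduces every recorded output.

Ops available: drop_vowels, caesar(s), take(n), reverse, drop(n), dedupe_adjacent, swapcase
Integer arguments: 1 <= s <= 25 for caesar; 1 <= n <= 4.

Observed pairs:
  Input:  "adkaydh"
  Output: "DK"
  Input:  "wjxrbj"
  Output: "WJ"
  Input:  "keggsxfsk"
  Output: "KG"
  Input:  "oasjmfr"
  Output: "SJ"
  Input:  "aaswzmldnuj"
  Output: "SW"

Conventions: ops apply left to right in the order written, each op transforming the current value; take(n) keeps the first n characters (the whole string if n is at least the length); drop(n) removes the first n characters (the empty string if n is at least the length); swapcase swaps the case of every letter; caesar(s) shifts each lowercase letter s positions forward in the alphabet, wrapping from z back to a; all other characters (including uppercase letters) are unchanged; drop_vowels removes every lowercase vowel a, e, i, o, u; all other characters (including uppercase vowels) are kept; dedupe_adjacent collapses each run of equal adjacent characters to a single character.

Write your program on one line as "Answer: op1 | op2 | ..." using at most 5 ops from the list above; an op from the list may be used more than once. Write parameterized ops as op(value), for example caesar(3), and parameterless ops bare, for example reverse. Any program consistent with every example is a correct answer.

take(4) | drop_vowels | swapcase | take(2)

Check, running the answer program on each example:
  "adkaydh" -> "adka" -> "dk" -> "DK" -> "DK"
  "wjxrbj" -> "wjxr" -> "wjxr" -> "WJXR" -> "WJ"
  "keggsxfsk" -> "kegg" -> "kgg" -> "KGG" -> "KG"
  "oasjmfr" -> "oasj" -> "sj" -> "SJ" -> "SJ"
  "aaswzmldnuj" -> "aasw" -> "sw" -> "SW" -> "SW"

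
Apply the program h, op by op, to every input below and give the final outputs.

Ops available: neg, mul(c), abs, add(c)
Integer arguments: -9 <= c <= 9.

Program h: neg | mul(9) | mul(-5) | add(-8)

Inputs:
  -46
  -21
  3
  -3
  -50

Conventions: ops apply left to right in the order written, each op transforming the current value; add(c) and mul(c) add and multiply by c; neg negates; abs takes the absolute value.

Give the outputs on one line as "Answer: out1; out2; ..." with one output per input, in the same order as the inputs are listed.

-2078; -953; 127; -143; -2258

Execution, op by op:
  -46 -> 46 -> 414 -> -2070 -> -2078
  -21 -> 21 -> 189 -> -945 -> -953
  3 -> -3 -> -27 -> 135 -> 127
  -3 -> 3 -> 27 -> -135 -> -143
  -50 -> 50 -> 450 -> -2250 -> -2258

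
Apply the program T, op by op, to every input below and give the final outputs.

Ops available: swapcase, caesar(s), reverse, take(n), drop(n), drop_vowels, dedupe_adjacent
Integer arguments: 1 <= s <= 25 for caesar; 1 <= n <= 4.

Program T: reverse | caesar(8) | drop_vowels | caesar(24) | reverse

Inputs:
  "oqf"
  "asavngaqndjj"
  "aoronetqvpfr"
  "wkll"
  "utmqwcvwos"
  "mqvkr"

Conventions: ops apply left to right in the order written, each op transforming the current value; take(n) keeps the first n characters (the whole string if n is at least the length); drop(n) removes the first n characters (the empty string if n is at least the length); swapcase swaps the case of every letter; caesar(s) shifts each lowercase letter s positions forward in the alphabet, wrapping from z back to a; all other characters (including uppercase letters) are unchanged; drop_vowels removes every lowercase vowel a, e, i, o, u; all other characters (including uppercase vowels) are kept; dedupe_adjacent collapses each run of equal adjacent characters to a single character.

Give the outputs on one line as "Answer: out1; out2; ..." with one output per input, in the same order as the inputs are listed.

"uwl"; "btwtjpp"; "uxutkzwbvlx"; "qrr"; "azwibu"; "wbqx"

Execution, op by op:
  "oqf" -> "fqo" -> "nyw" -> "nyw" -> "lwu" -> "uwl"
  "asavngaqndjj" -> "jjdnqagnvasa" -> "rrlvyiovdiai" -> "rrlvyvd" -> "ppjtwtb" -> "btwtjpp"
  "aoronetqvpfr" -> "rfpvqtenoroa" -> "znxdybmvwzwi" -> "znxdybmvwzw" -> "xlvbwzktuxu" -> "uxutkzwbvlx"
  "wkll" -> "llkw" -> "ttse" -> "tts" -> "rrq" -> "qrr"
  "utmqwcvwos" -> "sowvcwqmtu" -> "awedkeyubc" -> "wdkybc" -> "ubiwza" -> "azwibu"
  "mqvkr" -> "rkvqm" -> "zsdyu" -> "zsdy" -> "xqbw" -> "wbqx"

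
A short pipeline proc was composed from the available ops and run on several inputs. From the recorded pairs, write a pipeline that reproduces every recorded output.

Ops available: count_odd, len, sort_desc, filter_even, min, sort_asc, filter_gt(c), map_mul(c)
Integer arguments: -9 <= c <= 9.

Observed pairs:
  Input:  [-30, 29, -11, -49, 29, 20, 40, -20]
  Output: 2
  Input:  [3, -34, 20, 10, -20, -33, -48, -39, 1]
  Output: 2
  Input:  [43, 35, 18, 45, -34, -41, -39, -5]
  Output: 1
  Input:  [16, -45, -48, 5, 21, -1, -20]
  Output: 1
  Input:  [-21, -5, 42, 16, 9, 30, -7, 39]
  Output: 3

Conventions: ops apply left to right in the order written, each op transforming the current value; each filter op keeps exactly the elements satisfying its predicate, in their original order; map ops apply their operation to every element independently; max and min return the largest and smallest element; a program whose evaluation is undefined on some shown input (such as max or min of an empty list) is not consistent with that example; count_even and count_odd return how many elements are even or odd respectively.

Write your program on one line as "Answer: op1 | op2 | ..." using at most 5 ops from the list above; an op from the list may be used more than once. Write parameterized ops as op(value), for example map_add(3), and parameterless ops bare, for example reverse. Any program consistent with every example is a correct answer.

filter_even | filter_gt(3) | map_mul(3) | len

Check, running the answer program on each example:
  [-30, 29, -11, -49, 29, 20, 40, -20] -> [-30, 20, 40, -20] -> [20, 40] -> [60, 120] -> 2
  [3, -34, 20, 10, -20, -33, -48, -39, 1] -> [-34, 20, 10, -20, -48] -> [20, 10] -> [60, 30] -> 2
  [43, 35, 18, 45, -34, -41, -39, -5] -> [18, -34] -> [18] -> [54] -> 1
  [16, -45, -48, 5, 21, -1, -20] -> [16, -48, -20] -> [16] -> [48] -> 1
  [-21, -5, 42, 16, 9, 30, -7, 39] -> [42, 16, 30] -> [42, 16, 30] -> [126, 48, 90] -> 3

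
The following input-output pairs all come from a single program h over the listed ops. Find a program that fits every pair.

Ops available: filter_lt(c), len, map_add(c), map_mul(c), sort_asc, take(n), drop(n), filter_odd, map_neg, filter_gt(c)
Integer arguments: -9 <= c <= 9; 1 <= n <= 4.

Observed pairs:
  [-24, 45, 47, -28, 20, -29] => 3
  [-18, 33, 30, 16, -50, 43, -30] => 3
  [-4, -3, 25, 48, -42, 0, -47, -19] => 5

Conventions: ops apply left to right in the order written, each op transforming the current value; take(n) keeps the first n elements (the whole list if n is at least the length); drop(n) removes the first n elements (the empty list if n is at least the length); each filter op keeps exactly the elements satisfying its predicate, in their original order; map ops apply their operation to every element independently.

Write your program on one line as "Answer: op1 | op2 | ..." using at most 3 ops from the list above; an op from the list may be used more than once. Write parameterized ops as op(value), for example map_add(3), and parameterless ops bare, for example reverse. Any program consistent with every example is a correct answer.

map_mul(-7) | filter_gt(5) | len

Check, running the answer program on each example:
  [-24, 45, 47, -28, 20, -29] -> [168, -315, -329, 196, -140, 203] -> [168, 196, 203] -> 3
  [-18, 33, 30, 16, -50, 43, -30] -> [126, -231, -210, -112, 350, -301, 210] -> [126, 350, 210] -> 3
  [-4, -3, 25, 48, -42, 0, -47, -19] -> [28, 21, -175, -336, 294, 0, 329, 133] -> [28, 21, 294, 329, 133] -> 5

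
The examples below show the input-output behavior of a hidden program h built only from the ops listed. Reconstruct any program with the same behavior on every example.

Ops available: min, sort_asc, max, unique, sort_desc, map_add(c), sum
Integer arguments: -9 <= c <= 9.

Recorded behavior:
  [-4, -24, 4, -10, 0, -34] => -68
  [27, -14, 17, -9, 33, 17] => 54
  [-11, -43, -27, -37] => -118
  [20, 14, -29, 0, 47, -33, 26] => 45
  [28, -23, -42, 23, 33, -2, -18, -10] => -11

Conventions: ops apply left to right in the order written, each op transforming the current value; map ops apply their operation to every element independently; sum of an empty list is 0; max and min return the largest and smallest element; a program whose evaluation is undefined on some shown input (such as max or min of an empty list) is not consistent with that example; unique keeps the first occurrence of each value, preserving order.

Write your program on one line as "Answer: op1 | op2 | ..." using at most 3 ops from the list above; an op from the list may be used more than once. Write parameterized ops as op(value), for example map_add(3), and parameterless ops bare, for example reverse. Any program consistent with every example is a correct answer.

unique | sort_desc | sum

Check, running the answer program on each example:
  [-4, -24, 4, -10, 0, -34] -> [-4, -24, 4, -10, 0, -34] -> [4, 0, -4, -10, -24, -34] -> -68
  [27, -14, 17, -9, 33, 17] -> [27, -14, 17, -9, 33] -> [33, 27, 17, -9, -14] -> 54
  [-11, -43, -27, -37] -> [-11, -43, -27, -37] -> [-11, -27, -37, -43] -> -118
  [20, 14, -29, 0, 47, -33, 26] -> [20, 14, -29, 0, 47, -33, 26] -> [47, 26, 20, 14, 0, -29, -33] -> 45
  [28, -23, -42, 23, 33, -2, -18, -10] -> [28, -23, -42, 23, 33, -2, -18, -10] -> [33, 28, 23, -2, -10, -18, -23, -42] -> -11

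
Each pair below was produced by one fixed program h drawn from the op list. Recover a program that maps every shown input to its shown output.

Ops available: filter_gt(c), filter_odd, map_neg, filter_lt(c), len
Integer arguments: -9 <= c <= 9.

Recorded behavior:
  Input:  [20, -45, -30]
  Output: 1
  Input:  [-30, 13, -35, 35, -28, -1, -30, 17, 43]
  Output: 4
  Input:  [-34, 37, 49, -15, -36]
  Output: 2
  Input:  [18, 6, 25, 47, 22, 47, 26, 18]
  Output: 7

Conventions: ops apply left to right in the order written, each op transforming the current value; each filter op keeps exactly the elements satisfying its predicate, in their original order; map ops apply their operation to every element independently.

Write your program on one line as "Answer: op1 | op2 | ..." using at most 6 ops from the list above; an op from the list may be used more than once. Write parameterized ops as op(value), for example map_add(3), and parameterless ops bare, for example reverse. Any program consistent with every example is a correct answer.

filter_gt(-7) | filter_gt(2) | map_neg | filter_lt(-7) | len

Check, running the answer program on each example:
  [20, -45, -30] -> [20] -> [20] -> [-20] -> [-20] -> 1
  [-30, 13, -35, 35, -28, -1, -30, 17, 43] -> [13, 35, -1, 17, 43] -> [13, 35, 17, 43] -> [-13, -35, -17, -43] -> [-13, -35, -17, -43] -> 4
  [-34, 37, 49, -15, -36] -> [37, 49] -> [37, 49] -> [-37, -49] -> [-37, -49] -> 2
  [18, 6, 25, 47, 22, 47, 26, 18] -> [18, 6, 25, 47, 22, 47, 26, 18] -> [18, 6, 25, 47, 22, 47, 26, 18] -> [-18, -6, -25, -47, -22, -47, -26, -18] -> [-18, -25, -47, -22, -47, -26, -18] -> 7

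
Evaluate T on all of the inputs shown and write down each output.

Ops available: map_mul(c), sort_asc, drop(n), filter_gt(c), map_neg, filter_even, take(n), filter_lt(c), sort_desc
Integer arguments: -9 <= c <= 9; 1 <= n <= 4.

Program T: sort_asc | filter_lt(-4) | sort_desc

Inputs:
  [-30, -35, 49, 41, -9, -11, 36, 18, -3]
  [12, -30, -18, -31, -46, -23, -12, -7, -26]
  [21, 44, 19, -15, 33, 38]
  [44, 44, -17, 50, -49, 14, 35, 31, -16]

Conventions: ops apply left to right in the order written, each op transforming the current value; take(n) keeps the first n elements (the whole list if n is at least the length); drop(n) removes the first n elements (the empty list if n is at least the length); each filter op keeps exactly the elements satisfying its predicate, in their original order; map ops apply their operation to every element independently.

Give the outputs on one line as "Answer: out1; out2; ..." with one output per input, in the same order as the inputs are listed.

Execution, op by op:
  [-30, -35, 49, 41, -9, -11, 36, 18, -3] -> [-35, -30, -11, -9, -3, 18, 36, 41, 49] -> [-35, -30, -11, -9] -> [-9, -11, -30, -35]
  [12, -30, -18, -31, -46, -23, -12, -7, -26] -> [-46, -31, -30, -26, -23, -18, -12, -7, 12] -> [-46, -31, -30, -26, -23, -18, -12, -7] -> [-7, -12, -18, -23, -26, -30, -31, -46]
  [21, 44, 19, -15, 33, 38] -> [-15, 19, 21, 33, 38, 44] -> [-15] -> [-15]
  [44, 44, -17, 50, -49, 14, 35, 31, -16] -> [-49, -17, -16, 14, 31, 35, 44, 44, 50] -> [-49, -17, -16] -> [-16, -17, -49]

[-9, -11, -30, -35]; [-7, -12, -18, -23, -26, -30, -31, -46]; [-15]; [-16, -17, -49]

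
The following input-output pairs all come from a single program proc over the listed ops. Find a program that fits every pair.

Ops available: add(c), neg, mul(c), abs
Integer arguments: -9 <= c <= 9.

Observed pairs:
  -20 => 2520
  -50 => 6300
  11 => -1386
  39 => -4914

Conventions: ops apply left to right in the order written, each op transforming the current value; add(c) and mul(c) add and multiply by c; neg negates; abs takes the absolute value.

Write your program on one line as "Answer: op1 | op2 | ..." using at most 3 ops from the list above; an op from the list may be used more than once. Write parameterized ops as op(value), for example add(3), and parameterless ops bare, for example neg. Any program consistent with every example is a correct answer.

mul(-2) | mul(7) | mul(9)

Check, running the answer program on each example:
  -20 -> 40 -> 280 -> 2520
  -50 -> 100 -> 700 -> 6300
  11 -> -22 -> -154 -> -1386
  39 -> -78 -> -546 -> -4914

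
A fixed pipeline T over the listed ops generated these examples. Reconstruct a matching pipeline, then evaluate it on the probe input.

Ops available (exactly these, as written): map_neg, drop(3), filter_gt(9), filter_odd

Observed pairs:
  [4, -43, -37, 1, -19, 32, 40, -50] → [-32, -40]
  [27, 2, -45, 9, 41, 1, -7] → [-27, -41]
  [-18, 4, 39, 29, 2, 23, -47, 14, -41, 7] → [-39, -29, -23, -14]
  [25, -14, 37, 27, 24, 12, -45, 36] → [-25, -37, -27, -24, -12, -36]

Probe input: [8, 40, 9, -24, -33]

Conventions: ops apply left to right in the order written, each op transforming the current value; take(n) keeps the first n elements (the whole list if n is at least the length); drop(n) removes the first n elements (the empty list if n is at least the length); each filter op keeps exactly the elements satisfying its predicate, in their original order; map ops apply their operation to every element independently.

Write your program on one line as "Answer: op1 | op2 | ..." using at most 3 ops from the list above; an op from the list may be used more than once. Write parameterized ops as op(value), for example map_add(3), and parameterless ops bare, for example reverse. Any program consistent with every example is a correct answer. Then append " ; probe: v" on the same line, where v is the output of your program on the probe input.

filter_gt(9) | map_neg ; probe: [-40]

Check, running the answer program on each example:
  [4, -43, -37, 1, -19, 32, 40, -50] -> [32, 40] -> [-32, -40]
  [27, 2, -45, 9, 41, 1, -7] -> [27, 41] -> [-27, -41]
  [-18, 4, 39, 29, 2, 23, -47, 14, -41, 7] -> [39, 29, 23, 14] -> [-39, -29, -23, -14]
  [25, -14, 37, 27, 24, 12, -45, 36] -> [25, 37, 27, 24, 12, 36] -> [-25, -37, -27, -24, -12, -36]
  probe: [8, 40, 9, -24, -33] -> [40] -> [-40]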